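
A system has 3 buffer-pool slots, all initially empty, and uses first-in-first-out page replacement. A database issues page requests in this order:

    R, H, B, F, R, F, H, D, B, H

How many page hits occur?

2

R → fault, frames {R}
H → fault, frames {R,H}
B → fault, frames {R,H,B}
F → fault, evict R, frames {H,B,F}
R → fault, evict H, frames {B,F,R}
F → hit
H → fault, evict B, frames {F,R,H}
D → fault, evict F, frames {R,H,D}
B → fault, evict R, frames {H,D,B}
H → hit
Hits: 2.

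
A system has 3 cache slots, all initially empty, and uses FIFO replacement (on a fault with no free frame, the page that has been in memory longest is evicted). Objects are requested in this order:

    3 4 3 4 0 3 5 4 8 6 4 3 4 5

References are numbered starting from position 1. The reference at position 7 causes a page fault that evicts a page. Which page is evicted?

3

pos 1: 3 → miss, frames {3}
pos 2: 4 → miss, frames {3,4}
pos 3: 3 → hit
pos 4: 4 → hit
pos 5: 0 → miss, frames {3,4,0}
pos 6: 3 → hit
pos 7: 5 → miss, evict 3, frames {4,0,5}
At position 7, page 3 is evicted.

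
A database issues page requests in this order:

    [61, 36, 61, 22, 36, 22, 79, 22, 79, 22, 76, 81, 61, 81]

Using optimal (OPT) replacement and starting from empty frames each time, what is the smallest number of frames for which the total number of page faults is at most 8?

2

f=1: 14 faults
f=2: 7 faults
f=3: 6 faults
f=4: 6 faults
f=5: 6 faults
f=6: 6 faults
Smallest f with faults ≤ 8 is 2.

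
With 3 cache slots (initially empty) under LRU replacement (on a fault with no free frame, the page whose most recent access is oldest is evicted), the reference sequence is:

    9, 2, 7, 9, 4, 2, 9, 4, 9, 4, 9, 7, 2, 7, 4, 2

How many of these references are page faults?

9 -> fault, frames {9}
2 -> fault, frames {9,2}
7 -> fault, frames {9,2,7}
9 -> hit
4 -> fault, evict 2, frames {7,9,4}
2 -> fault, evict 7, frames {9,4,2}
9 -> hit
4 -> hit
9 -> hit
4 -> hit
9 -> hit
7 -> fault, evict 2, frames {4,9,7}
2 -> fault, evict 4, frames {9,7,2}
7 -> hit
4 -> fault, evict 9, frames {2,7,4}
2 -> hit
Page faults: 8.

8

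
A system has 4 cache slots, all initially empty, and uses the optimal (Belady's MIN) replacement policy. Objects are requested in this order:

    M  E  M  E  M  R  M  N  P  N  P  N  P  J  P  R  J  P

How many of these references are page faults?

M: miss, frames [M]
E: miss, frames [M, E]
M: hit
E: hit
M: hit
R: miss, frames [M, E, R]
M: hit
N: miss, frames [M, E, R, N]
P: miss, evict E, frames [M, R, N, P]
N: hit
P: hit
N: hit
P: hit
J: miss, evict N, frames [M, R, P, J]
P: hit
R: hit
J: hit
P: hit
Page faults: 6.

6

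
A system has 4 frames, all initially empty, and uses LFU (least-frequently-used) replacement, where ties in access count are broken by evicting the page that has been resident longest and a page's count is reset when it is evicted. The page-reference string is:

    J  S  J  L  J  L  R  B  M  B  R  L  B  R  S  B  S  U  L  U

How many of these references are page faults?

9

J → fault, frames [J]
S → fault, frames [J, S]
J → hit
L → fault, frames [J, S, L]
J → hit
L → hit
R → fault, frames [J, S, L, R]
B → fault, evict S, frames [J, L, R, B]
M → fault, evict R, frames [J, L, B, M]
B → hit
R → fault, evict M, frames [J, L, B, R]
L → hit
B → hit
R → hit
S → fault, evict R, frames [J, L, B, S]
B → hit
S → hit
U → fault, evict S, frames [J, L, B, U]
L → hit
U → hit
Page faults: 9.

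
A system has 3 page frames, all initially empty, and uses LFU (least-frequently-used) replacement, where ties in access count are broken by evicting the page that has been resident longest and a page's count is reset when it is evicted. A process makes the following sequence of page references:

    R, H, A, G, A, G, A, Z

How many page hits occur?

R → miss, frames [R]
H → miss, frames [R, H]
A → miss, frames [R, H, A]
G → miss, evict R, frames [H, A, G]
A → hit
G → hit
A → hit
Z → miss, evict H, frames [A, G, Z]
Hits: 3.

3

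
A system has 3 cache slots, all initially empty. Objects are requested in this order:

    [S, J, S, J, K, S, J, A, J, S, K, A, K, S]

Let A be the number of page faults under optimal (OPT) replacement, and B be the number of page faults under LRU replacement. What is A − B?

Under OPT: F F . . F . . F . . F . . . → 5 faults.
Under LRU: F F . . F . . F . . F F . . → 6 faults.
A − B = 5 − 6 = -1.

-1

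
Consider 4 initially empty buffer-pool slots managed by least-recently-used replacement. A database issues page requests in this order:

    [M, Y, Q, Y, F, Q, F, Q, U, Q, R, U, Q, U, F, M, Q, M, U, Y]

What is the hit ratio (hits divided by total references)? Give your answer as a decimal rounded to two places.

M: miss, frames {M}
Y: miss, frames {M,Y}
Q: miss, frames {M,Y,Q}
Y: hit
F: miss, frames {M,Q,Y,F}
Q: hit
F: hit
Q: hit
U: miss, evict M, frames {Y,F,Q,U}
Q: hit
R: miss, evict Y, frames {F,U,Q,R}
U: hit
Q: hit
U: hit
F: hit
M: miss, evict R, frames {Q,U,F,M}
Q: hit
M: hit
U: hit
Y: miss, evict F, frames {Q,M,U,Y}
Hits: 12 of 20 references → 12/20 = 0.6000.

0.60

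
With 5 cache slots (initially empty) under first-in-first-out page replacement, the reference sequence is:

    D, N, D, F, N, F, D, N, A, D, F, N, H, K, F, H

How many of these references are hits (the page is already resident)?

D: miss, frames {D}
N: miss, frames {D,N}
D: hit
F: miss, frames {D,N,F}
N: hit
F: hit
D: hit
N: hit
A: miss, frames {D,N,F,A}
D: hit
F: hit
N: hit
H: miss, frames {D,N,F,A,H}
K: miss, evict D, frames {N,F,A,H,K}
F: hit
H: hit
Hits: 10.

10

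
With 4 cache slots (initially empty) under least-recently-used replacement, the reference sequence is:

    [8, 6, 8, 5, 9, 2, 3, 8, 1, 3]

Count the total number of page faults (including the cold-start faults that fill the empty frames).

8

8 -> miss, frames [8]
6 -> miss, frames [8, 6]
8 -> hit
5 -> miss, frames [6, 8, 5]
9 -> miss, frames [6, 8, 5, 9]
2 -> miss, evict 6, frames [8, 5, 9, 2]
3 -> miss, evict 8, frames [5, 9, 2, 3]
8 -> miss, evict 5, frames [9, 2, 3, 8]
1 -> miss, evict 9, frames [2, 3, 8, 1]
3 -> hit
Page faults: 8.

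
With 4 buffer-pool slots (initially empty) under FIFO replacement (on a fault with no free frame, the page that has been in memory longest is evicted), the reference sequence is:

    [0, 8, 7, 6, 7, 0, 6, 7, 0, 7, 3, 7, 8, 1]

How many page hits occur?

0 -> fault, frames (0)
8 -> fault, frames (0 8)
7 -> fault, frames (0 8 7)
6 -> fault, frames (0 8 7 6)
7 -> hit
0 -> hit
6 -> hit
7 -> hit
0 -> hit
7 -> hit
3 -> fault, evict 0, frames (8 7 6 3)
7 -> hit
8 -> hit
1 -> fault, evict 8, frames (7 6 3 1)
Hits: 8.

8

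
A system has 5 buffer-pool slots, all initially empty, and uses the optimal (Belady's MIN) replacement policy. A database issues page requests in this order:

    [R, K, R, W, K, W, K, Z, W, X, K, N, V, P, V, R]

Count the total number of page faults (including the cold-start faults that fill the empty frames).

R → fault, frames [R]
K → fault, frames [R, K]
R → hit
W → fault, frames [R, K, W]
K → hit
W → hit
K → hit
Z → fault, frames [R, K, W, Z]
W → hit
X → fault, frames [R, K, W, Z, X]
K → hit
N → fault, evict X, frames [R, K, W, Z, N]
V → fault, evict N, frames [R, K, W, Z, V]
P → fault, evict Z, frames [R, K, W, V, P]
V → hit
R → hit
Page faults: 8.

8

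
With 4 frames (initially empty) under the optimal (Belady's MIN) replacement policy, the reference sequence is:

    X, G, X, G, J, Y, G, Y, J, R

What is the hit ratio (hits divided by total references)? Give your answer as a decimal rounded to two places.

X → miss, frames {X}
G → miss, frames {X,G}
X → hit
G → hit
J → miss, frames {X,G,J}
Y → miss, frames {X,G,J,Y}
G → hit
Y → hit
J → hit
R → miss, evict Y, frames {X,G,J,R}
Hits: 5 of 10 references → 5/10 = 0.5000.

0.50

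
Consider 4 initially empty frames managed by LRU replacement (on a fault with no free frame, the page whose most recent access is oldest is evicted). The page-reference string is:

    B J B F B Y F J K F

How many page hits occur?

5

B: miss, frames [B]
J: miss, frames [B, J]
B: hit
F: miss, frames [J, B, F]
B: hit
Y: miss, frames [J, F, B, Y]
F: hit
J: hit
K: miss, evict B, frames [Y, F, J, K]
F: hit
Hits: 5.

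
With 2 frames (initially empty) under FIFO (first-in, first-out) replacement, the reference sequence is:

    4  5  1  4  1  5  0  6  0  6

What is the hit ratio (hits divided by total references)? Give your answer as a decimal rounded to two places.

4: fault, frames (4)
5: fault, frames (4 5)
1: fault, evict 4, frames (5 1)
4: fault, evict 5, frames (1 4)
1: hit
5: fault, evict 1, frames (4 5)
0: fault, evict 4, frames (5 0)
6: fault, evict 5, frames (0 6)
0: hit
6: hit
Hits: 3 of 10 references → 3/10 = 0.3000.

0.30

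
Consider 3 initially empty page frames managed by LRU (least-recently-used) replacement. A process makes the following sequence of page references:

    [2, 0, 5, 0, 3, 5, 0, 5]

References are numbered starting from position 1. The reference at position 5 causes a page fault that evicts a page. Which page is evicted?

pos 1: 2: fault, frames [2]
pos 2: 0: fault, frames [2, 0]
pos 3: 5: fault, frames [2, 0, 5]
pos 4: 0: hit
pos 5: 3: fault, evict 2, frames [5, 0, 3]
At position 5, page 2 is evicted.

2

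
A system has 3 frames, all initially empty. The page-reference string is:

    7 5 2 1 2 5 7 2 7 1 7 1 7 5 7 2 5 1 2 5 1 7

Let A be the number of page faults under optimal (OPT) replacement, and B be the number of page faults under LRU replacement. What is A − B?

-2

Under OPT: F F F F . . F . . . . . . F . . . F . . . F → 8 faults.
Under LRU: F F F F . . F . . F . . . F . F . F . . . F → 10 faults.
A − B = 8 − 10 = -2.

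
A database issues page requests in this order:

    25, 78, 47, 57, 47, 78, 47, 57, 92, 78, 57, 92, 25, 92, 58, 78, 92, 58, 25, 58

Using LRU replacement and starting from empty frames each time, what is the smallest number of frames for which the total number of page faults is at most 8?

4

f=1: 20 faults
f=2: 16 faults
f=3: 10 faults
f=4: 8 faults
f=5: 6 faults
f=6: 6 faults
Smallest f with faults ≤ 8 is 4.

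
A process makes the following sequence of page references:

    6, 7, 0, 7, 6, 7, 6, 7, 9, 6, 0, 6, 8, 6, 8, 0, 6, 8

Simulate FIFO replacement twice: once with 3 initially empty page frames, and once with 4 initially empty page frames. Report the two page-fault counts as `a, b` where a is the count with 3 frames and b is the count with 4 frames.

7, 6

3 frames: F F F . . . . . F F . . F . . F . . → 7 faults.
4 frames: F F F . . . . . F . . . F F . . . . → 6 faults.
6 < 7: adding a frame reduced faults, as is typical.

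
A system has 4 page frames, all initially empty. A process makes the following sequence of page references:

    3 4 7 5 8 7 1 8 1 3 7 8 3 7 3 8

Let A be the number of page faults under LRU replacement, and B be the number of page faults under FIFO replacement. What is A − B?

-1

Under LRU: F F F F F . F . . F . . . . . . → 7 faults.
Under FIFO: F F F F F . F . . F F . . . . . → 8 faults.
A − B = 7 − 8 = -1.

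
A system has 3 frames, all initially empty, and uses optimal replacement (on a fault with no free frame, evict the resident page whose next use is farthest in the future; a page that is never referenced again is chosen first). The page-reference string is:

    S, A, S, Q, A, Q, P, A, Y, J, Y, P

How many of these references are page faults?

6

S → fault, frames (S)
A → fault, frames (S A)
S → hit
Q → fault, frames (S A Q)
A → hit
Q → hit
P → fault, evict Q, frames (S A P)
A → hit
Y → fault, evict A, frames (S P Y)
J → fault, evict S, frames (P Y J)
Y → hit
P → hit
Page faults: 6.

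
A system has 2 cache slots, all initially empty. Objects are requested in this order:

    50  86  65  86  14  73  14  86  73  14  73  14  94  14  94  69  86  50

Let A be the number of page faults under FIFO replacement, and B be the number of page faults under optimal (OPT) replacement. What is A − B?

Under FIFO: F F F . F F . F . F F . F F . F F F → 13 faults.
Under OPT: F F F . F F . F . F . . F . . F F F → 11 faults.
A − B = 13 − 11 = 2.

2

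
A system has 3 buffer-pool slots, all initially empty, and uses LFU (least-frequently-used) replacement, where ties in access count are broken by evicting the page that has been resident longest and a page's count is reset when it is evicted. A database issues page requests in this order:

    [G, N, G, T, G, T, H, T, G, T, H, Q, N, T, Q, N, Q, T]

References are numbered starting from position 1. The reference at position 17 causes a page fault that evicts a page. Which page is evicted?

N

pos 1: G → miss, frames {G}
pos 2: N → miss, frames {G,N}
pos 3: G → hit
pos 4: T → miss, frames {G,N,T}
pos 5: G → hit
pos 6: T → hit
pos 7: H → miss, evict N, frames {G,T,H}
pos 8: T → hit
pos 9: G → hit
pos 10: T → hit
pos 11: H → hit
pos 12: Q → miss, evict H, frames {G,T,Q}
pos 13: N → miss, evict Q, frames {G,T,N}
pos 14: T → hit
pos 15: Q → miss, evict N, frames {G,T,Q}
pos 16: N → miss, evict Q, frames {G,T,N}
pos 17: Q → miss, evict N, frames {G,T,Q}
At position 17, page N is evicted.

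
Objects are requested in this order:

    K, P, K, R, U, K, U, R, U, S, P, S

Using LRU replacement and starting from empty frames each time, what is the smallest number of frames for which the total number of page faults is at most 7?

f=1: 12 faults
f=2: 8 faults
f=3: 6 faults
f=4: 6 faults
f=5: 5 faults
Smallest f with faults ≤ 7 is 3.

3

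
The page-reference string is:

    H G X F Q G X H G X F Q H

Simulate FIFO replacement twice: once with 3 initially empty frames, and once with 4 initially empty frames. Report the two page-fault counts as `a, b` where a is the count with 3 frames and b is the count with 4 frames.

3 frames: F F F F F F F F . . F F . → 10 faults.
4 frames: F F F F F . . F F F F F F → 11 faults.
11 > 10: adding a frame increased faults — Belady's anomaly.

10, 11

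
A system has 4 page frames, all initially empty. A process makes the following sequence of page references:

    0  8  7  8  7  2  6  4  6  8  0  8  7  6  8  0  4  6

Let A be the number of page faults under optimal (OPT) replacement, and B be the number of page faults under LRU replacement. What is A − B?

Under OPT: F F F . . F F F . . . . F . . . F . → 8 faults.
Under LRU: F F F . . F F F . F F . F . . . F . → 10 faults.
A − B = 8 − 10 = -2.

-2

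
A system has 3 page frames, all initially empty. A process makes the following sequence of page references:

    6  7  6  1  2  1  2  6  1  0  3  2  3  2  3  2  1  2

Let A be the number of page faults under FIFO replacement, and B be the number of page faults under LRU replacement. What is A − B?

1

Under FIFO: F F . F F . . F . F F F . . . . F . → 9 faults.
Under LRU: F F . F F . . . . F F F . . . . F . → 8 faults.
A − B = 9 − 8 = 1.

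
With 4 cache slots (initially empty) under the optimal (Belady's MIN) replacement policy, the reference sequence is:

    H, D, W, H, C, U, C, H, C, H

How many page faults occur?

5

H -> miss, frames {H}
D -> miss, frames {H,D}
W -> miss, frames {H,D,W}
H -> hit
C -> miss, frames {H,D,W,C}
U -> miss, evict W, frames {H,D,C,U}
C -> hit
H -> hit
C -> hit
H -> hit
Page faults: 5.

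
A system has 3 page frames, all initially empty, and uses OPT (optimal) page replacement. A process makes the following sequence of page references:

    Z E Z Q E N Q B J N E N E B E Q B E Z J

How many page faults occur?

Z -> fault, frames (Z)
E -> fault, frames (Z E)
Z -> hit
Q -> fault, frames (Z E Q)
E -> hit
N -> fault, evict Z, frames (E Q N)
Q -> hit
B -> fault, evict Q, frames (E N B)
J -> fault, evict B, frames (E N J)
N -> hit
E -> hit
N -> hit
E -> hit
B -> fault, evict N, frames (E J B)
E -> hit
Q -> fault, evict J, frames (E B Q)
B -> hit
E -> hit
Z -> fault, evict Q, frames (E B Z)
J -> fault, evict Z, frames (E B J)
Page faults: 10.

10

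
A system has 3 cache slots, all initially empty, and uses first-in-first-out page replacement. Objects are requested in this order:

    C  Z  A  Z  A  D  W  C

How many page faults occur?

C → miss, frames {C}
Z → miss, frames {C,Z}
A → miss, frames {C,Z,A}
Z → hit
A → hit
D → miss, evict C, frames {Z,A,D}
W → miss, evict Z, frames {A,D,W}
C → miss, evict A, frames {D,W,C}
Page faults: 6.

6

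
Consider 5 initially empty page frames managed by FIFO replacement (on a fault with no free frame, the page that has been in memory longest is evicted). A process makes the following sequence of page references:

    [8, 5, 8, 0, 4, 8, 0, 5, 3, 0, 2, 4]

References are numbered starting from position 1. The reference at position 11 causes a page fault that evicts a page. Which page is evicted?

pos 1: 8 -> fault, frames {8}
pos 2: 5 -> fault, frames {8,5}
pos 3: 8 -> hit
pos 4: 0 -> fault, frames {8,5,0}
pos 5: 4 -> fault, frames {8,5,0,4}
pos 6: 8 -> hit
pos 7: 0 -> hit
pos 8: 5 -> hit
pos 9: 3 -> fault, frames {8,5,0,4,3}
pos 10: 0 -> hit
pos 11: 2 -> fault, evict 8, frames {5,0,4,3,2}
At position 11, page 8 is evicted.

8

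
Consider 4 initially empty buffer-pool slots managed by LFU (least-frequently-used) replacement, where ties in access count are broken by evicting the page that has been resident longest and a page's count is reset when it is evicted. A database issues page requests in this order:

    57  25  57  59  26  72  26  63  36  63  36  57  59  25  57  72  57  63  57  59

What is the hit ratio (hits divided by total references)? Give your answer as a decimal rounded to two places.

57 -> miss, frames {57}
25 -> miss, frames {57,25}
57 -> hit
59 -> miss, frames {57,25,59}
26 -> miss, frames {57,25,59,26}
72 -> miss, evict 25, frames {57,59,26,72}
26 -> hit
63 -> miss, evict 59, frames {57,26,72,63}
36 -> miss, evict 72, frames {57,26,63,36}
63 -> hit
36 -> hit
57 -> hit
59 -> miss, evict 26, frames {57,63,36,59}
25 -> miss, evict 59, frames {57,63,36,25}
57 -> hit
72 -> miss, evict 25, frames {57,63,36,72}
57 -> hit
63 -> hit
57 -> hit
59 -> miss, evict 72, frames {57,63,36,59}
Hits: 9 of 20 references → 9/20 = 0.4500.

0.45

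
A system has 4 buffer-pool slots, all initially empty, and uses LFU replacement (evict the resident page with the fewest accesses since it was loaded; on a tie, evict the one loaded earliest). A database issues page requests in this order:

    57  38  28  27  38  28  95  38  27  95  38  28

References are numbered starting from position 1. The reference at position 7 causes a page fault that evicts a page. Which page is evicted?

57

pos 1: 57 → miss, frames [57]
pos 2: 38 → miss, frames [57, 38]
pos 3: 28 → miss, frames [57, 38, 28]
pos 4: 27 → miss, frames [57, 38, 28, 27]
pos 5: 38 → hit
pos 6: 28 → hit
pos 7: 95 → miss, evict 57, frames [38, 28, 27, 95]
At position 7, page 57 is evicted.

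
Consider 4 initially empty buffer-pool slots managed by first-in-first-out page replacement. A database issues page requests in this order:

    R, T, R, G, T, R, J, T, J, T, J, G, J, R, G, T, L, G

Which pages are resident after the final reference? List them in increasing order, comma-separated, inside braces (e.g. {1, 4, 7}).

R -> fault, frames (R)
T -> fault, frames (R T)
R -> hit
G -> fault, frames (R T G)
T -> hit
R -> hit
J -> fault, frames (R T G J)
T -> hit
J -> hit
T -> hit
J -> hit
G -> hit
J -> hit
R -> hit
G -> hit
T -> hit
L -> fault, evict R, frames (T G J L)
G -> hit

{G, J, L, T}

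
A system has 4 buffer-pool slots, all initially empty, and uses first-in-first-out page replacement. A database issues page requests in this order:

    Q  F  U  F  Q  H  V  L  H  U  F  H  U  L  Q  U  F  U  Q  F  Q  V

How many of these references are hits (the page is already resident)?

12

Q -> fault, frames (Q)
F -> fault, frames (Q F)
U -> fault, frames (Q F U)
F -> hit
Q -> hit
H -> fault, frames (Q F U H)
V -> fault, evict Q, frames (F U H V)
L -> fault, evict F, frames (U H V L)
H -> hit
U -> hit
F -> fault, evict U, frames (H V L F)
H -> hit
U -> fault, evict H, frames (V L F U)
L -> hit
Q -> fault, evict V, frames (L F U Q)
U -> hit
F -> hit
U -> hit
Q -> hit
F -> hit
Q -> hit
V -> fault, evict L, frames (F U Q V)
Hits: 12.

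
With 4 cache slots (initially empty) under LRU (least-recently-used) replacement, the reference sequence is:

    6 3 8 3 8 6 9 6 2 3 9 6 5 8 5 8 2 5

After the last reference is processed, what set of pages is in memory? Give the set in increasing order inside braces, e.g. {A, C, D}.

6: fault, frames [6]
3: fault, frames [6, 3]
8: fault, frames [6, 3, 8]
3: hit
8: hit
6: hit
9: fault, frames [3, 8, 6, 9]
6: hit
2: fault, evict 3, frames [8, 9, 6, 2]
3: fault, evict 8, frames [9, 6, 2, 3]
9: hit
6: hit
5: fault, evict 2, frames [3, 9, 6, 5]
8: fault, evict 3, frames [9, 6, 5, 8]
5: hit
8: hit
2: fault, evict 9, frames [6, 5, 8, 2]
5: hit

{2, 5, 6, 8}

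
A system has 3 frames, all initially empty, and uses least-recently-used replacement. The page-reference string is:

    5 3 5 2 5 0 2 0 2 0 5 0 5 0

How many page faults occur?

4

5 → fault, frames (5)
3 → fault, frames (5 3)
5 → hit
2 → fault, frames (3 5 2)
5 → hit
0 → fault, evict 3, frames (2 5 0)
2 → hit
0 → hit
2 → hit
0 → hit
5 → hit
0 → hit
5 → hit
0 → hit
Page faults: 4.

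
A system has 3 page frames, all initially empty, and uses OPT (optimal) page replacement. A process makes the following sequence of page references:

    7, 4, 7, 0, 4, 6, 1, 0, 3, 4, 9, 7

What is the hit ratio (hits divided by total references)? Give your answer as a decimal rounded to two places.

7: miss, frames [7]
4: miss, frames [7, 4]
7: hit
0: miss, frames [7, 4, 0]
4: hit
6: miss, evict 7, frames [4, 0, 6]
1: miss, evict 6, frames [4, 0, 1]
0: hit
3: miss, evict 1, frames [4, 0, 3]
4: hit
9: miss, evict 3, frames [4, 0, 9]
7: miss, evict 9, frames [4, 0, 7]
Hits: 4 of 12 references → 4/12 = 0.3333.

0.33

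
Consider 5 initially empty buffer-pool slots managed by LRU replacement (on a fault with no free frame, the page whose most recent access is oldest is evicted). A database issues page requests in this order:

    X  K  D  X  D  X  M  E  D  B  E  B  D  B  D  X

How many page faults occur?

6

X -> miss, frames {X}
K -> miss, frames {X,K}
D -> miss, frames {X,K,D}
X -> hit
D -> hit
X -> hit
M -> miss, frames {K,D,X,M}
E -> miss, frames {K,D,X,M,E}
D -> hit
B -> miss, evict K, frames {X,M,E,D,B}
E -> hit
B -> hit
D -> hit
B -> hit
D -> hit
X -> hit
Page faults: 6.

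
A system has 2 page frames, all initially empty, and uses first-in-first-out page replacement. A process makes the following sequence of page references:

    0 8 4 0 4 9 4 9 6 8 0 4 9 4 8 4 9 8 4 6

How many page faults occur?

0 -> fault, frames [0]
8 -> fault, frames [0, 8]
4 -> fault, evict 0, frames [8, 4]
0 -> fault, evict 8, frames [4, 0]
4 -> hit
9 -> fault, evict 4, frames [0, 9]
4 -> fault, evict 0, frames [9, 4]
9 -> hit
6 -> fault, evict 9, frames [4, 6]
8 -> fault, evict 4, frames [6, 8]
0 -> fault, evict 6, frames [8, 0]
4 -> fault, evict 8, frames [0, 4]
9 -> fault, evict 0, frames [4, 9]
4 -> hit
8 -> fault, evict 4, frames [9, 8]
4 -> fault, evict 9, frames [8, 4]
9 -> fault, evict 8, frames [4, 9]
8 -> fault, evict 4, frames [9, 8]
4 -> fault, evict 9, frames [8, 4]
6 -> fault, evict 8, frames [4, 6]
Page faults: 17.

17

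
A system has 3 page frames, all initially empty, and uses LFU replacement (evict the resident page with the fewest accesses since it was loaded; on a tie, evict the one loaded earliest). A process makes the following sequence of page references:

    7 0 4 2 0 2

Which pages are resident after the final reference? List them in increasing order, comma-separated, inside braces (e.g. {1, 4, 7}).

7: miss, frames {7}
0: miss, frames {7,0}
4: miss, frames {7,0,4}
2: miss, evict 7, frames {0,4,2}
0: hit
2: hit

{0, 2, 4}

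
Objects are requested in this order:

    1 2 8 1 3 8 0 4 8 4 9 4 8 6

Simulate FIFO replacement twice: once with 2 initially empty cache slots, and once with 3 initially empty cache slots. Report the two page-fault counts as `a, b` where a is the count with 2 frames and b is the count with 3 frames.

2 frames: F F F F F F F F F . F F F F → 13 faults.
3 frames: F F F . F . F F F . F . . F → 9 faults.
9 < 13: adding a frame reduced faults, as is typical.

13, 9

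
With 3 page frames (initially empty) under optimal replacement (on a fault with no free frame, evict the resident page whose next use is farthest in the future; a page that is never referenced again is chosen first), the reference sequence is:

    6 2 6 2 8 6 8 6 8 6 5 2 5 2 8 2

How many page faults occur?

6: miss, frames {6}
2: miss, frames {6,2}
6: hit
2: hit
8: miss, frames {6,2,8}
6: hit
8: hit
6: hit
8: hit
6: hit
5: miss, evict 6, frames {2,8,5}
2: hit
5: hit
2: hit
8: hit
2: hit
Page faults: 4.

4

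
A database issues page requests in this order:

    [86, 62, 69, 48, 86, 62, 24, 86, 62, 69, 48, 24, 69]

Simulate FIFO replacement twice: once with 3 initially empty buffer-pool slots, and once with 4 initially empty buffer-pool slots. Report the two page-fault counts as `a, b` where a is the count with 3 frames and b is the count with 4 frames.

3 frames: F F F F F F F . . F F . . → 9 faults.
4 frames: F F F F . . F F F F F F . → 10 faults.
10 > 9: adding a frame increased faults — Belady's anomaly.

9, 10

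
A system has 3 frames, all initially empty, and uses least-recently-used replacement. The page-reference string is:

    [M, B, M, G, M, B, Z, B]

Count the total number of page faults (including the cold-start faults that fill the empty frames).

4

M → fault, frames (M)
B → fault, frames (M B)
M → hit
G → fault, frames (B M G)
M → hit
B → hit
Z → fault, evict G, frames (M B Z)
B → hit
Page faults: 4.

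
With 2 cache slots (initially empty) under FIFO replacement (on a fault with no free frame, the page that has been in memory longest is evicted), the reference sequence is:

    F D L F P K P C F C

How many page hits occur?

F -> fault, frames {F}
D -> fault, frames {F,D}
L -> fault, evict F, frames {D,L}
F -> fault, evict D, frames {L,F}
P -> fault, evict L, frames {F,P}
K -> fault, evict F, frames {P,K}
P -> hit
C -> fault, evict P, frames {K,C}
F -> fault, evict K, frames {C,F}
C -> hit
Hits: 2.

2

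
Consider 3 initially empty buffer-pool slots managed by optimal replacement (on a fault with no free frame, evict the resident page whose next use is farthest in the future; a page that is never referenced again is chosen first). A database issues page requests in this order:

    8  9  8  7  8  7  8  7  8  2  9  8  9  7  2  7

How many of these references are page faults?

8 -> miss, frames {8}
9 -> miss, frames {8,9}
8 -> hit
7 -> miss, frames {8,9,7}
8 -> hit
7 -> hit
8 -> hit
7 -> hit
8 -> hit
2 -> miss, evict 7, frames {8,9,2}
9 -> hit
8 -> hit
9 -> hit
7 -> miss, evict 9, frames {8,2,7}
2 -> hit
7 -> hit
Page faults: 5.

5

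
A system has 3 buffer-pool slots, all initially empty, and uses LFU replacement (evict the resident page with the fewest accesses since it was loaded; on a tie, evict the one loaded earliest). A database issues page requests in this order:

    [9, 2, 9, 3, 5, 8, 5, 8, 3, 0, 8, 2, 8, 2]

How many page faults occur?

8

9 → fault, frames {9}
2 → fault, frames {9,2}
9 → hit
3 → fault, frames {9,2,3}
5 → fault, evict 2, frames {9,3,5}
8 → fault, evict 3, frames {9,5,8}
5 → hit
8 → hit
3 → fault, evict 9, frames {5,8,3}
0 → fault, evict 3, frames {5,8,0}
8 → hit
2 → fault, evict 0, frames {5,8,2}
8 → hit
2 → hit
Page faults: 8.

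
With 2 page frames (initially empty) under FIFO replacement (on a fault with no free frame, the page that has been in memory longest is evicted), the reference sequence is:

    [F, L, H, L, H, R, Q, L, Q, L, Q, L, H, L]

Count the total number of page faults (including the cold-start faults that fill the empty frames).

F: miss, frames {F}
L: miss, frames {F,L}
H: miss, evict F, frames {L,H}
L: hit
H: hit
R: miss, evict L, frames {H,R}
Q: miss, evict H, frames {R,Q}
L: miss, evict R, frames {Q,L}
Q: hit
L: hit
Q: hit
L: hit
H: miss, evict Q, frames {L,H}
L: hit
Page faults: 7.

7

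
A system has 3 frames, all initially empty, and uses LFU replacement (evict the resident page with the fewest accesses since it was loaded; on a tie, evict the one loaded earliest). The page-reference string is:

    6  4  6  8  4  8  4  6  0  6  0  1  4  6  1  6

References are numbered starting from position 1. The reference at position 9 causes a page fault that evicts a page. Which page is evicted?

8

pos 1: 6 -> miss, frames {6}
pos 2: 4 -> miss, frames {6,4}
pos 3: 6 -> hit
pos 4: 8 -> miss, frames {6,4,8}
pos 5: 4 -> hit
pos 6: 8 -> hit
pos 7: 4 -> hit
pos 8: 6 -> hit
pos 9: 0 -> miss, evict 8, frames {6,4,0}
At position 9, page 8 is evicted.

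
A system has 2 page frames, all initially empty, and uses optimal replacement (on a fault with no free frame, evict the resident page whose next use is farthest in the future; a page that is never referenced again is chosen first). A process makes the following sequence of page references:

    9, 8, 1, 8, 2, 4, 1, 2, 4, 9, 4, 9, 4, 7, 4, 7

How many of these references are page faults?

9: fault, frames {9}
8: fault, frames {9,8}
1: fault, evict 9, frames {8,1}
8: hit
2: fault, evict 8, frames {1,2}
4: fault, evict 2, frames {1,4}
1: hit
2: fault, evict 1, frames {4,2}
4: hit
9: fault, evict 2, frames {4,9}
4: hit
9: hit
4: hit
7: fault, evict 9, frames {4,7}
4: hit
7: hit
Page faults: 8.

8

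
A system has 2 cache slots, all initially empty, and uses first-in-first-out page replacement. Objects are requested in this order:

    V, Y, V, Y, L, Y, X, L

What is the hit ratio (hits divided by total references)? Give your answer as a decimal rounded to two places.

0.50

V: miss, frames [V]
Y: miss, frames [V, Y]
V: hit
Y: hit
L: miss, evict V, frames [Y, L]
Y: hit
X: miss, evict Y, frames [L, X]
L: hit
Hits: 4 of 8 references → 4/8 = 0.5000.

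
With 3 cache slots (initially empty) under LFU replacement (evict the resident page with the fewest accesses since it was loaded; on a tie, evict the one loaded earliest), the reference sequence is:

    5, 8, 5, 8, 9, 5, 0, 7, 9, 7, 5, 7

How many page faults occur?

5 -> miss, frames [5]
8 -> miss, frames [5, 8]
5 -> hit
8 -> hit
9 -> miss, frames [5, 8, 9]
5 -> hit
0 -> miss, evict 9, frames [5, 8, 0]
7 -> miss, evict 0, frames [5, 8, 7]
9 -> miss, evict 7, frames [5, 8, 9]
7 -> miss, evict 9, frames [5, 8, 7]
5 -> hit
7 -> hit
Page faults: 7.

7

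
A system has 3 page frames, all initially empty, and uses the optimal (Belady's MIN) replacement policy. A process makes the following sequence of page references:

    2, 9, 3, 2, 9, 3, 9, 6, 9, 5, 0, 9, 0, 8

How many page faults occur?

7

2 -> fault, frames {2}
9 -> fault, frames {2,9}
3 -> fault, frames {2,9,3}
2 -> hit
9 -> hit
3 -> hit
9 -> hit
6 -> fault, evict 3, frames {2,9,6}
9 -> hit
5 -> fault, evict 6, frames {2,9,5}
0 -> fault, evict 5, frames {2,9,0}
9 -> hit
0 -> hit
8 -> fault, evict 0, frames {2,9,8}
Page faults: 7.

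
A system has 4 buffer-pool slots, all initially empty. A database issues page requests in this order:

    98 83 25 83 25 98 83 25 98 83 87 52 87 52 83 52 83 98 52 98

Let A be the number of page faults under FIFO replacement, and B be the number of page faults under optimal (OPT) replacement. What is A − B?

1

Under FIFO: F F F . . . . . . . F F . . . . . F . . → 6 faults.
Under OPT: F F F . . . . . . . F F . . . . . . . . → 5 faults.
A − B = 6 − 5 = 1.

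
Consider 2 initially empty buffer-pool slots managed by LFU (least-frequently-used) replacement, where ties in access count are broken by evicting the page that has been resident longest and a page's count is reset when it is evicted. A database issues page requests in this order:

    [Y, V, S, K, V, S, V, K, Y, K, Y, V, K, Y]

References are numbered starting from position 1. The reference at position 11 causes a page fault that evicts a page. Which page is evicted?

pos 1: Y -> fault, frames (Y)
pos 2: V -> fault, frames (Y V)
pos 3: S -> fault, evict Y, frames (V S)
pos 4: K -> fault, evict V, frames (S K)
pos 5: V -> fault, evict S, frames (K V)
pos 6: S -> fault, evict K, frames (V S)
pos 7: V -> hit
pos 8: K -> fault, evict S, frames (V K)
pos 9: Y -> fault, evict K, frames (V Y)
pos 10: K -> fault, evict Y, frames (V K)
pos 11: Y -> fault, evict K, frames (V Y)
At position 11, page K is evicted.

K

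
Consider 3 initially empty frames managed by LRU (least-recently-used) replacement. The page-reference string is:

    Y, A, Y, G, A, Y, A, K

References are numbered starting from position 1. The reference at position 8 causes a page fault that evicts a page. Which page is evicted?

pos 1: Y -> miss, frames {Y}
pos 2: A -> miss, frames {Y,A}
pos 3: Y -> hit
pos 4: G -> miss, frames {A,Y,G}
pos 5: A -> hit
pos 6: Y -> hit
pos 7: A -> hit
pos 8: K -> miss, evict G, frames {Y,A,K}
At position 8, page G is evicted.

G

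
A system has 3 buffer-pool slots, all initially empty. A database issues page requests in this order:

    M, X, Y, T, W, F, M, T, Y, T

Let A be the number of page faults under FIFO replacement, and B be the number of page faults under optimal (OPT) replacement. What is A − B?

Under FIFO: F F F F F F F F F . → 9 faults.
Under OPT: F F F F F F . . F . → 7 faults.
A − B = 9 − 7 = 2.

2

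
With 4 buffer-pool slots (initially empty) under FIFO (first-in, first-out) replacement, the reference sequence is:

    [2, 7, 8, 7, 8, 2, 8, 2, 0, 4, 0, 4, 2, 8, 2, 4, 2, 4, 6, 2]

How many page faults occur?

2 -> fault, frames {2}
7 -> fault, frames {2,7}
8 -> fault, frames {2,7,8}
7 -> hit
8 -> hit
2 -> hit
8 -> hit
2 -> hit
0 -> fault, frames {2,7,8,0}
4 -> fault, evict 2, frames {7,8,0,4}
0 -> hit
4 -> hit
2 -> fault, evict 7, frames {8,0,4,2}
8 -> hit
2 -> hit
4 -> hit
2 -> hit
4 -> hit
6 -> fault, evict 8, frames {0,4,2,6}
2 -> hit
Page faults: 7.

7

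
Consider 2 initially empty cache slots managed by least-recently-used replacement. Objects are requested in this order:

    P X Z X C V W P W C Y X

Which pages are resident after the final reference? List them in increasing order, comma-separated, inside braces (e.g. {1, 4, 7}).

{X, Y}

P: miss, frames [P]
X: miss, frames [P, X]
Z: miss, evict P, frames [X, Z]
X: hit
C: miss, evict Z, frames [X, C]
V: miss, evict X, frames [C, V]
W: miss, evict C, frames [V, W]
P: miss, evict V, frames [W, P]
W: hit
C: miss, evict P, frames [W, C]
Y: miss, evict W, frames [C, Y]
X: miss, evict C, frames [Y, X]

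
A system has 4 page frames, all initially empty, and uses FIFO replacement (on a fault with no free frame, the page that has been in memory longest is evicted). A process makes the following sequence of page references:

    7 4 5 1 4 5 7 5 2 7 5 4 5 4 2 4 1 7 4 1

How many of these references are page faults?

9

7 -> miss, frames [7]
4 -> miss, frames [7, 4]
5 -> miss, frames [7, 4, 5]
1 -> miss, frames [7, 4, 5, 1]
4 -> hit
5 -> hit
7 -> hit
5 -> hit
2 -> miss, evict 7, frames [4, 5, 1, 2]
7 -> miss, evict 4, frames [5, 1, 2, 7]
5 -> hit
4 -> miss, evict 5, frames [1, 2, 7, 4]
5 -> miss, evict 1, frames [2, 7, 4, 5]
4 -> hit
2 -> hit
4 -> hit
1 -> miss, evict 2, frames [7, 4, 5, 1]
7 -> hit
4 -> hit
1 -> hit
Page faults: 9.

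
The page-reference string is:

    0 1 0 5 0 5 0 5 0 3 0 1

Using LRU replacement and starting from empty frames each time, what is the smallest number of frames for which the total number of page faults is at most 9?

f=1: 12 faults
f=2: 5 faults
f=3: 5 faults
f=4: 4 faults
Smallest f with faults ≤ 9 is 2.

2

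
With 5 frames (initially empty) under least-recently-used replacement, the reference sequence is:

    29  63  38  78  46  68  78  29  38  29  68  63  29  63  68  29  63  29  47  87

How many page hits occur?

29: fault, frames {29}
63: fault, frames {29,63}
38: fault, frames {29,63,38}
78: fault, frames {29,63,38,78}
46: fault, frames {29,63,38,78,46}
68: fault, evict 29, frames {63,38,78,46,68}
78: hit
29: fault, evict 63, frames {38,46,68,78,29}
38: hit
29: hit
68: hit
63: fault, evict 46, frames {78,38,29,68,63}
29: hit
63: hit
68: hit
29: hit
63: hit
29: hit
47: fault, evict 78, frames {38,68,63,29,47}
87: fault, evict 38, frames {68,63,29,47,87}
Hits: 10.

10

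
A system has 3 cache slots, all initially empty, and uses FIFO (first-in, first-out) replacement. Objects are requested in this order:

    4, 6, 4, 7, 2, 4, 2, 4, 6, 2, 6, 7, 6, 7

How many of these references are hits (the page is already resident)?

7

4 -> fault, frames {4}
6 -> fault, frames {4,6}
4 -> hit
7 -> fault, frames {4,6,7}
2 -> fault, evict 4, frames {6,7,2}
4 -> fault, evict 6, frames {7,2,4}
2 -> hit
4 -> hit
6 -> fault, evict 7, frames {2,4,6}
2 -> hit
6 -> hit
7 -> fault, evict 2, frames {4,6,7}
6 -> hit
7 -> hit
Hits: 7.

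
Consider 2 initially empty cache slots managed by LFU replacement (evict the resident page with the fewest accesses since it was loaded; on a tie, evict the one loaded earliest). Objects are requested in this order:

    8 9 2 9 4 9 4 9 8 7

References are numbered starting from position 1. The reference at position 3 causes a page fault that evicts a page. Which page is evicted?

8

pos 1: 8: fault, frames (8)
pos 2: 9: fault, frames (8 9)
pos 3: 2: fault, evict 8, frames (9 2)
At position 3, page 8 is evicted.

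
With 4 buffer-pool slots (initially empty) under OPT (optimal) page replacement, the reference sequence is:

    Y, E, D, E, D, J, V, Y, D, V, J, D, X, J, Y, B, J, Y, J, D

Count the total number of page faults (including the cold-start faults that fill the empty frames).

7

Y → miss, frames (Y)
E → miss, frames (Y E)
D → miss, frames (Y E D)
E → hit
D → hit
J → miss, frames (Y E D J)
V → miss, evict E, frames (Y D J V)
Y → hit
D → hit
V → hit
J → hit
D → hit
X → miss, evict V, frames (Y D J X)
J → hit
Y → hit
B → miss, evict X, frames (Y D J B)
J → hit
Y → hit
J → hit
D → hit
Page faults: 7.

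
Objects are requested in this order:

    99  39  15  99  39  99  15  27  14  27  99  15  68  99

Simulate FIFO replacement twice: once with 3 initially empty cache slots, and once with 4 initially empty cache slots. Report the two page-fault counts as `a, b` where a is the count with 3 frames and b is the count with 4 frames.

3 frames: F F F . . . . F F . F F F . → 8 faults.
4 frames: F F F . . . . F F . F . F . → 7 faults.
7 < 8: adding a frame reduced faults, as is typical.

8, 7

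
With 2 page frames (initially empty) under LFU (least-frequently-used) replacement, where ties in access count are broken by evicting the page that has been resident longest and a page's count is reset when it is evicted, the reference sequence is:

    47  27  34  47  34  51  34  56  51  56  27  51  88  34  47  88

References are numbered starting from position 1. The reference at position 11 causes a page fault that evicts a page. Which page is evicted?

56

pos 1: 47 → fault, frames (47)
pos 2: 27 → fault, frames (47 27)
pos 3: 34 → fault, evict 47, frames (27 34)
pos 4: 47 → fault, evict 27, frames (34 47)
pos 5: 34 → hit
pos 6: 51 → fault, evict 47, frames (34 51)
pos 7: 34 → hit
pos 8: 56 → fault, evict 51, frames (34 56)
pos 9: 51 → fault, evict 56, frames (34 51)
pos 10: 56 → fault, evict 51, frames (34 56)
pos 11: 27 → fault, evict 56, frames (34 27)
At position 11, page 56 is evicted.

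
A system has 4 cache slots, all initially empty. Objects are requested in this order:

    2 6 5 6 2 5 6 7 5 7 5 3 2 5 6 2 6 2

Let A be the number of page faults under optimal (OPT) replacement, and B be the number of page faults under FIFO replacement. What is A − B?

-2

Under OPT: F F F . . . . F . . . F . . . . . . → 5 faults.
Under FIFO: F F F . . . . F . . . F F . F . . . → 7 faults.
A − B = 5 − 7 = -2.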